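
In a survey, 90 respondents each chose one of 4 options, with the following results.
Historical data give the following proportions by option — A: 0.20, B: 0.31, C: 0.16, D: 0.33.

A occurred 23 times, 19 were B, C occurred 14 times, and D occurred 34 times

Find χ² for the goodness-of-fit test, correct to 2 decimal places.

Expected counts E_i = n·p_i: 90×0.20 = 18, 90×0.31 = 27.9, 90×0.16 = 14.4, 90×0.33 = 29.7.
χ² = (23−18)²/18 + (19−27.9)²/27.9 + (14−14.4)²/14.4 + (34−29.7)²/29.7
   = 1.389 + 2.839 + 0.011 + 0.623
Sum = 4.86

4.86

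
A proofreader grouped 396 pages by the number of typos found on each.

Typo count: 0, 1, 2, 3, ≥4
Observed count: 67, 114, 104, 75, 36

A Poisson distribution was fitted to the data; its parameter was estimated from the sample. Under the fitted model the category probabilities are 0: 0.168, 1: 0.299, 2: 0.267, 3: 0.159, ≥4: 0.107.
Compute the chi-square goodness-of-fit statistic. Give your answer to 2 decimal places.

3.45

Expected counts E_i = n·p_i: 396×0.168 = 66.528, 396×0.299 = 118.404, 396×0.267 = 105.732, 396×0.159 = 62.964, 396×0.107 = 42.372.
0: (67 − 66.528)²/66.528 = 0.222784/66.528 = 0.003
1: (114 − 118.404)²/118.404 = 19.395216/118.404 = 0.164
2: (104 − 105.732)²/105.732 = 2.999824/105.732 = 0.028
3: (75 − 62.964)²/62.964 = 144.865296/62.964 = 2.301
≥4: (36 − 42.372)²/42.372 = 40.602384/42.372 = 0.958
Sum = 3.45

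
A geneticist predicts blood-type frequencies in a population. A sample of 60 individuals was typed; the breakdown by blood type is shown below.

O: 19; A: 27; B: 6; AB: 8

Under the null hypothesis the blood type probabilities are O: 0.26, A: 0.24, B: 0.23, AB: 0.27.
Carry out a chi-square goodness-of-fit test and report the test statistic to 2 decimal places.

20.33

Expected counts E_i = n·p_i: 60×0.26 = 15.6, 60×0.24 = 14.4, 60×0.23 = 13.8, 60×0.27 = 16.2.
χ² = (19−15.6)²/15.6 + (27−14.4)²/14.4 + (6−13.8)²/13.8 + (8−16.2)²/16.2
   = 0.741 + 11.025 + 4.409 + 4.151
Sum = 20.33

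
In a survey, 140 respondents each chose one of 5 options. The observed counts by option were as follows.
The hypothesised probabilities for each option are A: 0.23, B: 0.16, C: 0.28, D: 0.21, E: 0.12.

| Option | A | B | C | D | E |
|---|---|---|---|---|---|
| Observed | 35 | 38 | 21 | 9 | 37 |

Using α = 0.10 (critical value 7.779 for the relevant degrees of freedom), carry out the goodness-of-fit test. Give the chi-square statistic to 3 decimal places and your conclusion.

Expected counts E_i = n·p_i: 140×0.23 = 32.2, 140×0.16 = 22.4, 140×0.28 = 39.2, 140×0.21 = 29.4, 140×0.12 = 16.8.
χ² = (35−32.2)²/32.2 + (38−22.4)²/22.4 + (21−39.2)²/39.2 + (9−29.4)²/29.4 + (37−16.8)²/16.8
   = 0.2435 + 10.8643 + 8.4500 + 14.1551 + 24.2881
Sum = 58.001
df = 4. Since 58.001 > 7.779, we reject H₀.

58.001; reject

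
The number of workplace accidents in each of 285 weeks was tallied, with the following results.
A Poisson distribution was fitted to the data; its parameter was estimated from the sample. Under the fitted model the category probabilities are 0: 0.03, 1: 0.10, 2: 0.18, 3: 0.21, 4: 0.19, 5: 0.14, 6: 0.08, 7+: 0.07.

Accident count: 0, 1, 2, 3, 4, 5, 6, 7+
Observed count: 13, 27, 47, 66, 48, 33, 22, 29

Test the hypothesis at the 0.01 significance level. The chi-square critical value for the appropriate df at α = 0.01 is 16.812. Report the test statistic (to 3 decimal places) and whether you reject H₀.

Expected counts E_i = n·p_i: 285×0.03 = 8.55, 285×0.10 = 28.5, 285×0.18 = 51.3, 285×0.21 = 59.85, 285×0.19 = 54.15, 285×0.14 = 39.9, 285×0.08 = 22.8, 285×0.07 = 19.95.
0: (13 − 8.55)²/8.55 = 19.8025/8.55 = 2.3161
1: (27 − 28.5)²/28.5 = 2.25/28.5 = 0.0789
2: (47 − 51.3)²/51.3 = 18.49/51.3 = 0.3604
3: (66 − 59.85)²/59.85 = 37.8225/59.85 = 0.6320
4: (48 − 54.15)²/54.15 = 37.8225/54.15 = 0.6985
5: (33 − 39.9)²/39.9 = 47.61/39.9 = 1.1932
6: (22 − 22.8)²/22.8 = 0.64/22.8 = 0.0281
7+: (29 − 19.95)²/19.95 = 81.9025/19.95 = 4.1054
Sum = 9.413
df = 6. Since 9.413 < 16.812, we do not reject H₀.

9.413; do not reject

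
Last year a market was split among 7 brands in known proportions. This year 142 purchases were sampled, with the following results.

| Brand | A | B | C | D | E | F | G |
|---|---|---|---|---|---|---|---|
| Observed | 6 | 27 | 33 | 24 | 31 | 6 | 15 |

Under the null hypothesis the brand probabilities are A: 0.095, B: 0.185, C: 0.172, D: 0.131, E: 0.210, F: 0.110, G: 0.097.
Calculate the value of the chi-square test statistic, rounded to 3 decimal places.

Expected counts E_i = n·p_i: 142×0.095 = 13.49, 142×0.185 = 26.27, 142×0.172 = 24.424, 142×0.131 = 18.602, 142×0.210 = 29.82, 142×0.110 = 15.62, 142×0.097 = 13.774.
cat         O        E   (O−E)²/E
A           6    13.49     4.1586
B          27    26.27     0.0203
C          33   24.424     3.0113
D          24   18.602     1.5664
E          31    29.82     0.0467
F           6    15.62     5.9247
G          15   13.774     0.1091
Sum = 14.837

14.837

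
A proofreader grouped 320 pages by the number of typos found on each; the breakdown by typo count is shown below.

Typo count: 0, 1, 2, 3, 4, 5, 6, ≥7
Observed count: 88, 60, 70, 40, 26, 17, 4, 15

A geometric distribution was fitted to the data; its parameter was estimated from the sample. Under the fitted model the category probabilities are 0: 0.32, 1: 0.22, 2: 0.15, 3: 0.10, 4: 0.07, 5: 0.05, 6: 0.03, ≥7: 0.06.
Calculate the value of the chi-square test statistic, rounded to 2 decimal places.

Expected counts E_i = n·p_i: 320×0.32 = 102.4, 320×0.22 = 70.4, 320×0.15 = 48, 320×0.10 = 32, 320×0.07 = 22.4, 320×0.05 = 16, 320×0.03 = 9.6, 320×0.06 = 19.2.
χ² = (88−102.4)²/102.4 + (60−70.4)²/70.4 + (70−48)²/48 + (40−32)²/32 + (26−22.4)²/22.4 + (17−16)²/16 + (4−9.6)²/9.6 + (15−19.2)²/19.2
   = 2.025 + 1.536 + 10.083 + 2.000 + 0.579 + 0.063 + 3.267 + 0.919
Sum = 20.47

20.47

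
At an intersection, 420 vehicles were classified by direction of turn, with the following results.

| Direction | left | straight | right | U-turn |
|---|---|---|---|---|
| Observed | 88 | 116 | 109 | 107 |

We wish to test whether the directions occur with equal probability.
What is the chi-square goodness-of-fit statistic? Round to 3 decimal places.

4.095

Expected count for each of the 4 categories: 420/4 = 105.
left: (88 − 105)²/105 = 289/105 = 2.7524
straight: (116 − 105)²/105 = 121/105 = 1.1524
right: (109 − 105)²/105 = 16/105 = 0.1524
U-turn: (107 − 105)²/105 = 4/105 = 0.0381
Sum = 4.095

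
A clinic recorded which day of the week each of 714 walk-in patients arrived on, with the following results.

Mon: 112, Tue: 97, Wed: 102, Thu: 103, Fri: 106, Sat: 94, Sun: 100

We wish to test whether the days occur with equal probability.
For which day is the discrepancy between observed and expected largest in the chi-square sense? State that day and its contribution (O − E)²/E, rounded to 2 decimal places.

Mon, 0.98

Under H₀ each category has probability 1/7, so each expected count is 714/7 = 102.
Mon: (112 − 102)²/102 = 100/102 = 0.980
Tue: (97 − 102)²/102 = 25/102 = 0.245
Wed: (102 − 102)²/102 = 0/102 = 0.000
Thu: (103 − 102)²/102 = 1/102 = 0.010
Fri: (106 − 102)²/102 = 16/102 = 0.157
Sat: (94 − 102)²/102 = 64/102 = 0.627
Sun: (100 − 102)²/102 = 4/102 = 0.039
The largest term is for Mon: 0.98.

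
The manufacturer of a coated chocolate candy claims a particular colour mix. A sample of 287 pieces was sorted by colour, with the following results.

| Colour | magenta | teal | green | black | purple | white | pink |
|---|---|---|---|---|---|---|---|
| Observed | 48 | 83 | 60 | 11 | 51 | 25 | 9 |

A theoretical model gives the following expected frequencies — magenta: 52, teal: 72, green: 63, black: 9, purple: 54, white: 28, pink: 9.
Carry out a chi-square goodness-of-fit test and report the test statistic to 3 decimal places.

χ² = (48−52)²/52 + (83−72)²/72 + (60−63)²/63 + (11−9)²/9 + (51−54)²/54 + (25−28)²/28 + (9−9)²/9
   = 0.3077 + 1.6806 + 0.1429 + 0.4444 + 0.1667 + 0.3214 + 0.0000
Sum = 3.064

3.064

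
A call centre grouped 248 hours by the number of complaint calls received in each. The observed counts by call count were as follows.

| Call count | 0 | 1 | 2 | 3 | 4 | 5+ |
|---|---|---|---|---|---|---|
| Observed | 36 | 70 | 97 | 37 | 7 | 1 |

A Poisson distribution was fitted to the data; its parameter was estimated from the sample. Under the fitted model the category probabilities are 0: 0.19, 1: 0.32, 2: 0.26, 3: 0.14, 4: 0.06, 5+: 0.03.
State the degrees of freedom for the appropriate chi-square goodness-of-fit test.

4

There are k = 6 categories and 1 parameter estimated from the data, so df = 6 − 1 − 1 = 4.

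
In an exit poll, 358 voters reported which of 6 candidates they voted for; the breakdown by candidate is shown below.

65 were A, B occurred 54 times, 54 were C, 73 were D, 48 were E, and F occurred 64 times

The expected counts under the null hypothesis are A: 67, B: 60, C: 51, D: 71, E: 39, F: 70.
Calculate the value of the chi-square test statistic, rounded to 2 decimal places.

cat         O        E   (O−E)²/E
A          65       67      0.060
B          54       60      0.600
C          54       51      0.176
D          73       71      0.056
E          48       39      2.077
F          64       70      0.514
Sum = 3.48

3.48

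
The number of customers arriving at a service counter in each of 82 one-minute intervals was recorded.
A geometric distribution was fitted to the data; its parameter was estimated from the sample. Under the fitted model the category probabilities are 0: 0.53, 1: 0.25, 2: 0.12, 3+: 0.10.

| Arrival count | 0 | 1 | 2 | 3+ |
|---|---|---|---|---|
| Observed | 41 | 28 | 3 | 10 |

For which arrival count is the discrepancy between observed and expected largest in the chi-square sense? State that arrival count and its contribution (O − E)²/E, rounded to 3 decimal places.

2, 4.755

Expected counts E_i = n·p_i: 82×0.53 = 43.46, 82×0.25 = 20.5, 82×0.12 = 9.84, 82×0.10 = 8.2.
cat         O        E   (O−E)²/E
0          41    43.46     0.1392
1          28     20.5     2.7439
2           3     9.84     4.7546
3+         10      8.2     0.3951
The largest term is for 2: 4.755.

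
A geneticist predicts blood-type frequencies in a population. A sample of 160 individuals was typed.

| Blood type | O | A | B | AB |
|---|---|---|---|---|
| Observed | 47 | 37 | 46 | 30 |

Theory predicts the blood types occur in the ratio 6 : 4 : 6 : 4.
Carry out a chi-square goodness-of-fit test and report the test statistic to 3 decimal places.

Ratio total = 20. Expected counts: 160×6/20 = 48, 160×4/20 = 32, 160×6/20 = 48, 160×4/20 = 32.
χ² = (47−48)²/48 + (37−32)²/32 + (46−48)²/48 + (30−32)²/32
   = 0.0208 + 0.7813 + 0.0833 + 0.1250
Sum = 1.010

1.010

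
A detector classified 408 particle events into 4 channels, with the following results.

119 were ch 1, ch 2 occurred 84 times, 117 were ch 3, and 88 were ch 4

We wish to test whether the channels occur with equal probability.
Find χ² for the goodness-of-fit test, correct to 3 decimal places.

10.137

Under H₀ each category has probability 1/4, so each expected count is 408/4 = 102.
ch 1: (119 − 102)²/102 = 289/102 = 2.8333
ch 2: (84 − 102)²/102 = 324/102 = 3.1765
ch 3: (117 − 102)²/102 = 225/102 = 2.2059
ch 4: (88 − 102)²/102 = 196/102 = 1.9216
Sum = 10.137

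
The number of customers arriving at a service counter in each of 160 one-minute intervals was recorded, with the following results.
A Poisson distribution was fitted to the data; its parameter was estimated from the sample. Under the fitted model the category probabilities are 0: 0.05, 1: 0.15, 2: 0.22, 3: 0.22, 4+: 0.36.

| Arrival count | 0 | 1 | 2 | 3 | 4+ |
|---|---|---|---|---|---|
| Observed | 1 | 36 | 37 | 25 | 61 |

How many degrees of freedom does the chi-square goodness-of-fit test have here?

3

There are k = 5 categories and 1 parameter estimated from the data, so df = 5 − 1 − 1 = 3.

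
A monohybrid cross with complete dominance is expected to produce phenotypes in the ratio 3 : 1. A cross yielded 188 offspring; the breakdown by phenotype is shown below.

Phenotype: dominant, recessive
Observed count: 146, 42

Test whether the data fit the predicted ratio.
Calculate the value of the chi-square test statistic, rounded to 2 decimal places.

0.71

Ratio total = 4. Expected counts: 188×3/4 = 141, 188×1/4 = 47.
χ² = (146−141)²/141 + (42−47)²/47
   = 0.177 + 0.532
Sum = 0.71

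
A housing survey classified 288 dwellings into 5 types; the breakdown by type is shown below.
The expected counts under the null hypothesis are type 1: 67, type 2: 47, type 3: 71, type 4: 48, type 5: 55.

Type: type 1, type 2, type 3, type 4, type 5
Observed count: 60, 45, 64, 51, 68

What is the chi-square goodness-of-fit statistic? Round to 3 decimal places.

χ² = (60−67)²/67 + (45−47)²/47 + (64−71)²/71 + (51−48)²/48 + (68−55)²/55
   = 0.7313 + 0.0851 + 0.6901 + 0.1875 + 3.0727
Sum = 4.767

4.767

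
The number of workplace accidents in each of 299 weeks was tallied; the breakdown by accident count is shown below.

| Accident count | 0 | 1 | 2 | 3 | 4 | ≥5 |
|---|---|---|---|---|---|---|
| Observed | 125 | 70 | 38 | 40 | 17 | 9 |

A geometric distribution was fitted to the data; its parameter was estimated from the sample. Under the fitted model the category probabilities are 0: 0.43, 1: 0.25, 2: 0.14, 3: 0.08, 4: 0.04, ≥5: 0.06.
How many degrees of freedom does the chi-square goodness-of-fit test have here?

4

There are k = 6 categories and 1 parameter estimated from the data, so df = 6 − 1 − 1 = 4.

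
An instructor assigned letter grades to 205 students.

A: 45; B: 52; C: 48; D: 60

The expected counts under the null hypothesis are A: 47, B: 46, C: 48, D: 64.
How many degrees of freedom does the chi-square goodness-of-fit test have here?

3

There are k = 4 categories and no parameters were estimated from the data, so df = 4 − 1 = 3.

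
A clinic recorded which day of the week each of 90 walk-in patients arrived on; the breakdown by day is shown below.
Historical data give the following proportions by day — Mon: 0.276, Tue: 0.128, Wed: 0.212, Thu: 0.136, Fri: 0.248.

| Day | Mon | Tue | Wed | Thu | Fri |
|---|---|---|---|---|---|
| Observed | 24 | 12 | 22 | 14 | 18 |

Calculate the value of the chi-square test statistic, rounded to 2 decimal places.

Expected counts E_i = n·p_i: 90×0.276 = 24.84, 90×0.128 = 11.52, 90×0.212 = 19.08, 90×0.136 = 12.24, 90×0.248 = 22.32.
χ² = (24−24.84)²/24.84 + (12−11.52)²/11.52 + (22−19.08)²/19.08 + (14−12.24)²/12.24 + (18−22.32)²/22.32
   = 0.028 + 0.020 + 0.447 + 0.253 + 0.836
Sum = 1.58

1.58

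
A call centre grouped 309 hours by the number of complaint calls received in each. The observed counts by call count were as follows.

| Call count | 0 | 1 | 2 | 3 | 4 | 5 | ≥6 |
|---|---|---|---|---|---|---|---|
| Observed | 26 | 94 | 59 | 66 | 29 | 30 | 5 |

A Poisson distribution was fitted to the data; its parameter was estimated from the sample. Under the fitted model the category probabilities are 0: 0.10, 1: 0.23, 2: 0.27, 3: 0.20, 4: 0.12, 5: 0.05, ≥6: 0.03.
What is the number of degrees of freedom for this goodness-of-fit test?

There are k = 7 categories and 1 parameter estimated from the data, so df = 7 − 1 − 1 = 5.

5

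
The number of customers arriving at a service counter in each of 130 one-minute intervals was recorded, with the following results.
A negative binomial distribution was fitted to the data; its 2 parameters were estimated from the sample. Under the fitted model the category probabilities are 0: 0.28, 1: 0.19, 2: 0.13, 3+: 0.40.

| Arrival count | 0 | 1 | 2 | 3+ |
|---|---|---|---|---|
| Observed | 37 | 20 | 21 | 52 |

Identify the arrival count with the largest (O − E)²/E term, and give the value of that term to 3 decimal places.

Expected counts E_i = n·p_i: 130×0.28 = 36.4, 130×0.19 = 24.7, 130×0.13 = 16.9, 130×0.40 = 52.
cat         O        E   (O−E)²/E
0          37     36.4     0.0099
1          20     24.7     0.8943
2          21     16.9     0.9947
3+         52       52     0.0000
The largest term is for 2: 0.995.

2, 0.995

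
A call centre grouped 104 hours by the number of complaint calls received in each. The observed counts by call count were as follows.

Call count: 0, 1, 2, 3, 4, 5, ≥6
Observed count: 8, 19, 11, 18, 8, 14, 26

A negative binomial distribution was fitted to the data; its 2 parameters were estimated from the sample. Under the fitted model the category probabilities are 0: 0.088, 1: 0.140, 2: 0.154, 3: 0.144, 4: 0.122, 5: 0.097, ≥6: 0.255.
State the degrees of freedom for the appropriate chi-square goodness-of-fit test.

There are k = 7 categories and 2 parameters estimated from the data, so df = 7 − 1 − 2 = 4.

4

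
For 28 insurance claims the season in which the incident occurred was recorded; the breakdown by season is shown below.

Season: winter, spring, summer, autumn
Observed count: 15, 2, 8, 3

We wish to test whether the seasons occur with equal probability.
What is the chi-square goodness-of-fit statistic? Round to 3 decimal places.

15.143

Under H₀ each category has probability 1/4, so each expected count is 28/4 = 7.
winter: (15 − 7)²/7 = 64/7 = 9.1429
spring: (2 − 7)²/7 = 25/7 = 3.5714
summer: (8 − 7)²/7 = 1/7 = 0.1429
autumn: (3 − 7)²/7 = 16/7 = 2.2857
Sum = 15.143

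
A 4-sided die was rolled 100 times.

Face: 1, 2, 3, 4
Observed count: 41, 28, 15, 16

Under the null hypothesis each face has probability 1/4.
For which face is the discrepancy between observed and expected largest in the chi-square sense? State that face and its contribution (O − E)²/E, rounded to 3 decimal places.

Expected count for each of the 4 categories: 100/4 = 25.
1: (41 − 25)²/25 = 256/25 = 10.2400
2: (28 − 25)²/25 = 9/25 = 0.3600
3: (15 − 25)²/25 = 100/25 = 4.0000
4: (16 − 25)²/25 = 81/25 = 3.2400
The largest term is for 1: 10.240.

1, 10.240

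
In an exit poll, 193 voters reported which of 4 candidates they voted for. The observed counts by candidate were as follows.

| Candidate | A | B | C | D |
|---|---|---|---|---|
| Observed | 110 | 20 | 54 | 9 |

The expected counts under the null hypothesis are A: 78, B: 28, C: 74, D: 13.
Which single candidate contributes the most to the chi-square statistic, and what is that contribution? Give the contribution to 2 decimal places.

A, 13.13

A: (110 − 78)²/78 = 1024/78 = 13.128
B: (20 − 28)²/28 = 64/28 = 2.286
C: (54 − 74)²/74 = 400/74 = 5.405
D: (9 − 13)²/13 = 16/13 = 1.231
The largest term is for A: 13.13.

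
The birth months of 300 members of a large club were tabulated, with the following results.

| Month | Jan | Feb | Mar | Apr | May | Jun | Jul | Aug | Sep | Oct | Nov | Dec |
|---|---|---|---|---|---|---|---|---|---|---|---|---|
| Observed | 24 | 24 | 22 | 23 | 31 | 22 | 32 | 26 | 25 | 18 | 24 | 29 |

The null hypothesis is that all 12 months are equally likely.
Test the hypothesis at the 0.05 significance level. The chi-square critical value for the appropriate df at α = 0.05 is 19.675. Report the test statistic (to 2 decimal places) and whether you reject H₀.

Under H₀ each category has probability 1/12, so each expected count is 300/12 = 25.
χ² = (24−25)²/25 + (24−25)²/25 + (22−25)²/25 + (23−25)²/25 + (31−25)²/25 + (22−25)²/25 + (32−25)²/25 + (26−25)²/25 + (25−25)²/25 + (18−25)²/25 + (24−25)²/25 + (29−25)²/25
   = 0.040 + 0.040 + 0.360 + 0.160 + 1.440 + 0.360 + 1.960 + 0.040 + 0.000 + 1.960 + 0.040 + 0.640
Sum = 7.04
df = 11. Since 7.04 < 19.675, we do not reject H₀.

7.04; do not reject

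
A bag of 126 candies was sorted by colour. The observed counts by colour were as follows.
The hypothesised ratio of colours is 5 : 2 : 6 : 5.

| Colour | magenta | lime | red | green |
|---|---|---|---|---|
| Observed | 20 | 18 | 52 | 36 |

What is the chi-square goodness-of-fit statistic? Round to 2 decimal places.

9.98

Ratio total = 18. Expected counts: 126×5/18 = 35, 126×2/18 = 14, 126×6/18 = 42, 126×5/18 = 35.
χ² = (20−35)²/35 + (18−14)²/14 + (52−42)²/42 + (36−35)²/35
   = 6.429 + 1.143 + 2.381 + 0.029
Sum = 9.98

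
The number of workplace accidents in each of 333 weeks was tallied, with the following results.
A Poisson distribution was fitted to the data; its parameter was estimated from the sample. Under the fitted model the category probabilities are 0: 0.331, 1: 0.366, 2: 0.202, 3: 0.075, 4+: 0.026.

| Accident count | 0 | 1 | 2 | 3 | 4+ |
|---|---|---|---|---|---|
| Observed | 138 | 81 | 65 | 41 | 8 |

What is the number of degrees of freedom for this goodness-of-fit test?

There are k = 5 categories and 1 parameter estimated from the data, so df = 5 − 1 − 1 = 3.

3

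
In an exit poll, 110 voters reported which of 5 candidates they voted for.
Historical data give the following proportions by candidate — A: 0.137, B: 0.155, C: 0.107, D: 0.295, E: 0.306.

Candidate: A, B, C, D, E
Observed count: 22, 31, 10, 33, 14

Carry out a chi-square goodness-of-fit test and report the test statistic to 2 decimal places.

26.36

Expected counts E_i = n·p_i: 110×0.137 = 15.07, 110×0.155 = 17.05, 110×0.107 = 11.77, 110×0.295 = 32.45, 110×0.306 = 33.66.
χ² = (22−15.07)²/15.07 + (31−17.05)²/17.05 + (10−11.77)²/11.77 + (33−32.45)²/32.45 + (14−33.66)²/33.66
   = 3.187 + 11.414 + 0.266 + 0.009 + 11.483
Sum = 26.36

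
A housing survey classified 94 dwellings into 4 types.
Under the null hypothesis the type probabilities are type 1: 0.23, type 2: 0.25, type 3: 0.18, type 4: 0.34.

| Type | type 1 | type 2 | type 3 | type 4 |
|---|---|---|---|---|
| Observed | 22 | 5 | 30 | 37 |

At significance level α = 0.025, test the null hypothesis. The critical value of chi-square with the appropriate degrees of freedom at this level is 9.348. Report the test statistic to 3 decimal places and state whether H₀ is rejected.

Expected counts E_i = n·p_i: 94×0.23 = 21.62, 94×0.25 = 23.5, 94×0.18 = 16.92, 94×0.34 = 31.96.
type 1: (22 − 21.62)²/21.62 = 0.1444/21.62 = 0.0067
type 2: (5 − 23.5)²/23.5 = 342.25/23.5 = 14.5638
type 3: (30 − 16.92)²/16.92 = 171.0864/16.92 = 10.1115
type 4: (37 − 31.96)²/31.96 = 25.4016/31.96 = 0.7948
Sum = 25.477
df = 3. Since 25.477 > 9.348, we reject H₀.

25.477; reject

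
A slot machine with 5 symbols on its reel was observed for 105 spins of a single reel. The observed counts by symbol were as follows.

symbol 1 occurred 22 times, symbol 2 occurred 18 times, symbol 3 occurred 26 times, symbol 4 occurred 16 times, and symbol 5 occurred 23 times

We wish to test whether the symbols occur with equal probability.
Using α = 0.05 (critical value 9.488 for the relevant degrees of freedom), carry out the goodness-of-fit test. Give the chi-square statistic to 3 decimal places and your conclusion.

3.048; do not reject

Under H₀ each category has probability 1/5, so each expected count is 105/5 = 21.
symbol 1: (22 − 21)²/21 = 1/21 = 0.0476
symbol 2: (18 − 21)²/21 = 9/21 = 0.4286
symbol 3: (26 − 21)²/21 = 25/21 = 1.1905
symbol 4: (16 − 21)²/21 = 25/21 = 1.1905
symbol 5: (23 − 21)²/21 = 4/21 = 0.1905
Sum = 3.048
df = 4. Since 3.048 < 9.488, we do not reject H₀.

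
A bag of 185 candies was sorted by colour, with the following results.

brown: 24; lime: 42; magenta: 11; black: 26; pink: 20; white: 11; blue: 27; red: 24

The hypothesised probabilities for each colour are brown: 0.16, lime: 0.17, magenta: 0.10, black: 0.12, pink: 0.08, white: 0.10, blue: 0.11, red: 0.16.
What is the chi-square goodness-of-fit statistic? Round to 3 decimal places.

Expected counts E_i = n·p_i: 185×0.16 = 29.6, 185×0.17 = 31.45, 185×0.10 = 18.5, 185×0.12 = 22.2, 185×0.08 = 14.8, 185×0.10 = 18.5, 185×0.11 = 20.35, 185×0.16 = 29.6.
cat          O        E   (O−E)²/E
brown       24     29.6     1.0595
lime        42    31.45     3.5390
magenta     11     18.5     3.0405
black       26     22.2     0.6505
pink        20     14.8     1.8270
white       11     18.5     3.0405
blue        27    20.35     2.1731
red         24     29.6     1.0595
Sum = 16.390

16.390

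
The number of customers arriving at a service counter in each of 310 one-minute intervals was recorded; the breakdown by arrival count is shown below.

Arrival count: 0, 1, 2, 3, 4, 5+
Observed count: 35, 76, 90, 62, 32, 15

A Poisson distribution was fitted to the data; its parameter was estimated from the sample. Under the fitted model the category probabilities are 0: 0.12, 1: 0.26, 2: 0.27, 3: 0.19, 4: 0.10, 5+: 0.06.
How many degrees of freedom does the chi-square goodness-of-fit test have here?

There are k = 6 categories and 1 parameter estimated from the data, so df = 6 − 1 − 1 = 4.

4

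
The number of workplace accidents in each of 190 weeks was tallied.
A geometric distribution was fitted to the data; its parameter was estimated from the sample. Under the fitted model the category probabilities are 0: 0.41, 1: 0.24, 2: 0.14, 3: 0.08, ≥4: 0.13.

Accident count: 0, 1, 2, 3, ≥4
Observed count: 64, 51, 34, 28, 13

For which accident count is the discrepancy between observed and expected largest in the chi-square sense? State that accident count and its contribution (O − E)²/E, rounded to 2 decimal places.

Expected counts E_i = n·p_i: 190×0.41 = 77.9, 190×0.24 = 45.6, 190×0.14 = 26.6, 190×0.08 = 15.2, 190×0.13 = 24.7.
cat         O        E   (O−E)²/E
0          64     77.9      2.480
1          51     45.6      0.639
2          34     26.6      2.059
3          28     15.2     10.779
≥4         13     24.7      5.542
The largest term is for 3: 10.78.

3, 10.78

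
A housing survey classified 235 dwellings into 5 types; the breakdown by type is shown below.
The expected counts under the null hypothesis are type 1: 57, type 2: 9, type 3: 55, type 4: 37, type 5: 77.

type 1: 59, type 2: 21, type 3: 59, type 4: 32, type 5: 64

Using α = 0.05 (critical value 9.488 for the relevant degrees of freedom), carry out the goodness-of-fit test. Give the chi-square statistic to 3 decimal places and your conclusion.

χ² = (59−57)²/57 + (21−9)²/9 + (59−55)²/55 + (32−37)²/37 + (64−77)²/77
   = 0.0702 + 16.0000 + 0.2909 + 0.6757 + 2.1948
Sum = 19.232
df = 4. Since 19.232 > 9.488, we reject H₀.

19.232; reject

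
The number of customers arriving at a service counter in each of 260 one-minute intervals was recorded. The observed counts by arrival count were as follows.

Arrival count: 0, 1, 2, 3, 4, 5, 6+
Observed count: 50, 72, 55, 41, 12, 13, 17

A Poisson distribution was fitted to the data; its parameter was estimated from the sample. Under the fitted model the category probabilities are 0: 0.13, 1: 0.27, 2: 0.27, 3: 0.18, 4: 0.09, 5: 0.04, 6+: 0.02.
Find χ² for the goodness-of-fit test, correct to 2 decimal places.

Expected counts E_i = n·p_i: 260×0.13 = 33.8, 260×0.27 = 70.2, 260×0.27 = 70.2, 260×0.18 = 46.8, 260×0.09 = 23.4, 260×0.04 = 10.4, 260×0.02 = 5.2.
0: (50 − 33.8)²/33.8 = 262.44/33.8 = 7.764
1: (72 − 70.2)²/70.2 = 3.24/70.2 = 0.046
2: (55 − 70.2)²/70.2 = 231.04/70.2 = 3.291
3: (41 − 46.8)²/46.8 = 33.64/46.8 = 0.719
4: (12 − 23.4)²/23.4 = 129.96/23.4 = 5.554
5: (13 − 10.4)²/10.4 = 6.76/10.4 = 0.650
6+: (17 − 5.2)²/5.2 = 139.24/5.2 = 26.777
Sum = 44.80

44.80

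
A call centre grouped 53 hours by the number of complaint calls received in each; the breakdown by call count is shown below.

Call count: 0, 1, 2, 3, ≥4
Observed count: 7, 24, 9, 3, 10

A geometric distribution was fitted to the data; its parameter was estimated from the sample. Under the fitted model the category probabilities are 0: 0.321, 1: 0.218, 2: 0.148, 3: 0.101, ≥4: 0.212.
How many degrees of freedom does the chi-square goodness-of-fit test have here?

There are k = 5 categories and 1 parameter estimated from the data, so df = 5 − 1 − 1 = 3.

3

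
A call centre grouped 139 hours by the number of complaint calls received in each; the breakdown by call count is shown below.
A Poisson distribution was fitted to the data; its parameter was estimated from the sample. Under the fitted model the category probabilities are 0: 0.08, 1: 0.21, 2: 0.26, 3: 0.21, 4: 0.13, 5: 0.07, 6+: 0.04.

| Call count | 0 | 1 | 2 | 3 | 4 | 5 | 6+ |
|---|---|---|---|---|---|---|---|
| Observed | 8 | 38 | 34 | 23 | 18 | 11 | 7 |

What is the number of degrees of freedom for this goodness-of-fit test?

There are k = 7 categories and 1 parameter estimated from the data, so df = 7 − 1 − 1 = 5.

5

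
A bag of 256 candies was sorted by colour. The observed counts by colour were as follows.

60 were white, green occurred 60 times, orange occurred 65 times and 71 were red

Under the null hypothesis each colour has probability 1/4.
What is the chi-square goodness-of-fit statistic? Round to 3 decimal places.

Expected count for each of the 4 categories: 256/4 = 64.
cat         O        E   (O−E)²/E
white      60       64     0.2500
green      60       64     0.2500
orange     65       64     0.0156
red        71       64     0.7656
Sum = 1.281

1.281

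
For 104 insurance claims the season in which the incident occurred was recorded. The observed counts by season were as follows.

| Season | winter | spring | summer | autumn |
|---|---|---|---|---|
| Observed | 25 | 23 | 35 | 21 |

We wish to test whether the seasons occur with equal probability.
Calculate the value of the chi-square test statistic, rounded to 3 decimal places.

4.462

Under H₀ each category has probability 1/4, so each expected count is 104/4 = 26.
cat         O        E   (O−E)²/E
winter     25       26     0.0385
spring     23       26     0.3462
summer     35       26     3.1154
autumn     21       26     0.9615
Sum = 4.462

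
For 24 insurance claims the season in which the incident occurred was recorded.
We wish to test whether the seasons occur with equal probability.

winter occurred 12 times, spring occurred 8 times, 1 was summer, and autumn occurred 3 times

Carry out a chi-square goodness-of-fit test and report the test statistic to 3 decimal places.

12.333

Expected count for each of the 4 categories: 24/4 = 6.
cat         O        E   (O−E)²/E
winter     12        6     6.0000
spring      8        6     0.6667
summer      1        6     4.1667
autumn      3        6     1.5000
Sum = 12.333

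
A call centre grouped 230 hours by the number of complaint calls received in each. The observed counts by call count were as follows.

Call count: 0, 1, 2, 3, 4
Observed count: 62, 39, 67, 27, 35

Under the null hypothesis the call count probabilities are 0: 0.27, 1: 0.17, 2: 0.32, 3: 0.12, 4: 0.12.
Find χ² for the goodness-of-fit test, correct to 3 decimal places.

2.589

Expected counts E_i = n·p_i: 230×0.27 = 62.1, 230×0.17 = 39.1, 230×0.32 = 73.6, 230×0.12 = 27.6, 230×0.12 = 27.6.
0: (62 − 62.1)²/62.1 = 0.01/62.1 = 0.0002
1: (39 − 39.1)²/39.1 = 0.01/39.1 = 0.0003
2: (67 − 73.6)²/73.6 = 43.56/73.6 = 0.5918
3: (27 − 27.6)²/27.6 = 0.36/27.6 = 0.0130
4: (35 − 27.6)²/27.6 = 54.76/27.6 = 1.9841
Sum = 2.589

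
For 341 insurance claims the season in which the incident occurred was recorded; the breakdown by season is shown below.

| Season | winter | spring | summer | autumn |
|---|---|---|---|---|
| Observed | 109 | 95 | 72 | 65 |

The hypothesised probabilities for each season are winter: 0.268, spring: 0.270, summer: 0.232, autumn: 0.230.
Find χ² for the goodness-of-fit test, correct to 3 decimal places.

Expected counts E_i = n·p_i: 341×0.268 = 91.388, 341×0.270 = 92.07, 341×0.232 = 79.112, 341×0.230 = 78.43.
winter: (109 − 91.388)²/91.388 = 310.182544/91.388 = 3.3941
spring: (95 − 92.07)²/92.07 = 8.5849/92.07 = 0.0932
summer: (72 − 79.112)²/79.112 = 50.580544/79.112 = 0.6394
autumn: (65 − 78.43)²/78.43 = 180.3649/78.43 = 2.2997
Sum = 6.426

6.426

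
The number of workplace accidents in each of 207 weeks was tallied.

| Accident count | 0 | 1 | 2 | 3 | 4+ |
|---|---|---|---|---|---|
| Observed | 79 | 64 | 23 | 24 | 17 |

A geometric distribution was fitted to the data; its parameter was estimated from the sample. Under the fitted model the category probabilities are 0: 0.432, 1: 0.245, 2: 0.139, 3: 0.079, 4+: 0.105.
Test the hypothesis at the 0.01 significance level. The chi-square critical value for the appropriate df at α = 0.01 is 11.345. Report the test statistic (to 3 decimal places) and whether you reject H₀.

10.461; do not reject

Expected counts E_i = n·p_i: 207×0.432 = 89.424, 207×0.245 = 50.715, 207×0.139 = 28.773, 207×0.079 = 16.353, 207×0.105 = 21.735.
0: (79 − 89.424)²/89.424 = 108.659776/89.424 = 1.2151
1: (64 − 50.715)²/50.715 = 176.491225/50.715 = 3.4801
2: (23 − 28.773)²/28.773 = 33.327529/28.773 = 1.1583
3: (24 − 16.353)²/16.353 = 58.476609/16.353 = 3.5759
4+: (17 − 21.735)²/21.735 = 22.420225/21.735 = 1.0315
Sum = 10.461
df = 3. Since 10.461 < 11.345, we do not reject H₀.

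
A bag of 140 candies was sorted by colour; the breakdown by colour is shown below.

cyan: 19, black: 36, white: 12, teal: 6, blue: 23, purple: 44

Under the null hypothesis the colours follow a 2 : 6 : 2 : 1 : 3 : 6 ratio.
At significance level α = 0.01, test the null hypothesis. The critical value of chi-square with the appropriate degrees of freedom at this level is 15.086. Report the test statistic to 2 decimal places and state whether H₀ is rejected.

3.36; do not reject

Ratio total = 20. Expected counts: 140×2/20 = 14, 140×6/20 = 42, 140×2/20 = 14, 140×1/20 = 7, 140×3/20 = 21, 140×6/20 = 42.
χ² = (19−14)²/14 + (36−42)²/42 + (12−14)²/14 + (6−7)²/7 + (23−21)²/21 + (44−42)²/42
   = 1.786 + 0.857 + 0.286 + 0.143 + 0.190 + 0.095
Sum = 3.36
df = 5. Since 3.36 < 15.086, we do not reject H₀.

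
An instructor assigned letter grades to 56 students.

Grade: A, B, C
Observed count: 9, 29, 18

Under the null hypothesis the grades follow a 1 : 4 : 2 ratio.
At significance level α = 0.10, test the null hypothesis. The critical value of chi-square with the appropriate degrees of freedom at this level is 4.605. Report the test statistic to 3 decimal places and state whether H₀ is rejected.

0.656; do not reject

Ratio total = 7. Expected counts: 56×1/7 = 8, 56×4/7 = 32, 56×2/7 = 16.
cat         O        E   (O−E)²/E
A           9        8     0.1250
B          29       32     0.2813
C          18       16     0.2500
Sum = 0.656
df = 2. Since 0.656 < 4.605, we do not reject H₀.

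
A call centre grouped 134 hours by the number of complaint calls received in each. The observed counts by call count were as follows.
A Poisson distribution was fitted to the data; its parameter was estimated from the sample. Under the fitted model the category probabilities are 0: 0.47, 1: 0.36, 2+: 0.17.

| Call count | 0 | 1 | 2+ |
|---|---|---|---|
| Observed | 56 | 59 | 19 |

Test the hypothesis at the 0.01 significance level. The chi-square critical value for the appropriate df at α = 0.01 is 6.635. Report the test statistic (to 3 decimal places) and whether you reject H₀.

Expected counts E_i = n·p_i: 134×0.47 = 62.98, 134×0.36 = 48.24, 134×0.17 = 22.78.
0: (56 − 62.98)²/62.98 = 48.7204/62.98 = 0.7736
1: (59 − 48.24)²/48.24 = 115.7776/48.24 = 2.4000
2+: (19 − 22.78)²/22.78 = 14.2884/22.78 = 0.6272
Sum = 3.801
df = 1. Since 3.801 < 6.635, we do not reject H₀.

3.801; do not reject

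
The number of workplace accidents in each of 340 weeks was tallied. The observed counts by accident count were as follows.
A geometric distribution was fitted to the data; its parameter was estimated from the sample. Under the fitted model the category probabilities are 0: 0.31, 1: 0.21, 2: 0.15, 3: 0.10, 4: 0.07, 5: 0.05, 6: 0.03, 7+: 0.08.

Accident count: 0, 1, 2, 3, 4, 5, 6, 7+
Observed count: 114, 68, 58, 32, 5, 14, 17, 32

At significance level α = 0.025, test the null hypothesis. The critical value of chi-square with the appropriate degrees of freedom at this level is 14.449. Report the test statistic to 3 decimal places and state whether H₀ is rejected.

Expected counts E_i = n·p_i: 340×0.31 = 105.4, 340×0.21 = 71.4, 340×0.15 = 51, 340×0.10 = 34, 340×0.07 = 23.8, 340×0.05 = 17, 340×0.03 = 10.2, 340×0.08 = 27.2.
cat         O        E   (O−E)²/E
0         114    105.4     0.7017
1          68     71.4     0.1619
2          58       51     0.9608
3          32       34     0.1176
4           5     23.8    14.8504
5          14       17     0.5294
6          17     10.2     4.5333
7+         32     27.2     0.8471
Sum = 22.702
df = 6. Since 22.702 > 14.449, we reject H₀.

22.702; reject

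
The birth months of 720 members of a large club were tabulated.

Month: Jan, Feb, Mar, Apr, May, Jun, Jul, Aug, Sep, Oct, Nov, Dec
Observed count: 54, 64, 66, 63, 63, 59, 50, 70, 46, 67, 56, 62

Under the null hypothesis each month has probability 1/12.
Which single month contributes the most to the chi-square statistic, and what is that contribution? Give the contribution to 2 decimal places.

Sep, 3.27

Expected count for each of the 12 categories: 720/12 = 60.
cat         O        E   (O−E)²/E
Jan        54       60      0.600
Feb        64       60      0.267
Mar        66       60      0.600
Apr        63       60      0.150
May        63       60      0.150
Jun        59       60      0.017
Jul        50       60      1.667
Aug        70       60      1.667
Sep        46       60      3.267
Oct        67       60      0.817
Nov        56       60      0.267
Dec        62       60      0.067
The largest term is for Sep: 3.27.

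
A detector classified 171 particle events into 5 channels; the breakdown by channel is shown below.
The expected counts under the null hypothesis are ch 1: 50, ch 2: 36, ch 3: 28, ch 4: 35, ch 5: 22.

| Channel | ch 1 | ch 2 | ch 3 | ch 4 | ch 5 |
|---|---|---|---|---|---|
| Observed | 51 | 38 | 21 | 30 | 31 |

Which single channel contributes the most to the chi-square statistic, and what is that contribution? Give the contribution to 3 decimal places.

ch 5, 3.682

ch 1: (51 − 50)²/50 = 1/50 = 0.0200
ch 2: (38 − 36)²/36 = 4/36 = 0.1111
ch 3: (21 − 28)²/28 = 49/28 = 1.7500
ch 4: (30 − 35)²/35 = 25/35 = 0.7143
ch 5: (31 − 22)²/22 = 81/22 = 3.6818
The largest term is for ch 5: 3.682.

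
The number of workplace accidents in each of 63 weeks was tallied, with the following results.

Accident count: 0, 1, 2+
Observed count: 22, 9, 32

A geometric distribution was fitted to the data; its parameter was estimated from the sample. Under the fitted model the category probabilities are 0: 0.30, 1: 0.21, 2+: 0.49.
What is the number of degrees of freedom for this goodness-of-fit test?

There are k = 3 categories and 1 parameter estimated from the data, so df = 3 − 1 − 1 = 1.

1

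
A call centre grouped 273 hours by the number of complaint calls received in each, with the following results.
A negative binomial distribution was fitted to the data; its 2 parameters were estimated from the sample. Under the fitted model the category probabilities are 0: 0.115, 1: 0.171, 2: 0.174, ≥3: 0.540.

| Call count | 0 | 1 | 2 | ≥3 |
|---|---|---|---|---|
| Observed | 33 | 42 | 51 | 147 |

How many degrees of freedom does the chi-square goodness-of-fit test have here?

There are k = 4 categories and 2 parameters estimated from the data, so df = 4 − 1 − 2 = 1.

1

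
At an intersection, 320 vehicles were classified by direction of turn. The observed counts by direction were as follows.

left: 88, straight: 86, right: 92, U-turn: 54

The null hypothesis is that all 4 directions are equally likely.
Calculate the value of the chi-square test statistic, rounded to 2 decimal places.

11.50

Expected count for each of the 4 categories: 320/4 = 80.
χ² = (88−80)²/80 + (86−80)²/80 + (92−80)²/80 + (54−80)²/80
   = 0.800 + 0.450 + 1.800 + 8.450
Sum = 11.50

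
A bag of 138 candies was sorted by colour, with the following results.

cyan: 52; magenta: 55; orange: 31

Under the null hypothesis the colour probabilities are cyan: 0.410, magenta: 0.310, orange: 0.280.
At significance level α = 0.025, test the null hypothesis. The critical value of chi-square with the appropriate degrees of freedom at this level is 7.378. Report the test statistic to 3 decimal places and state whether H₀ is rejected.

5.372; do not reject

Expected counts E_i = n·p_i: 138×0.410 = 56.58, 138×0.310 = 42.78, 138×0.280 = 38.64.
cat          O        E   (O−E)²/E
cyan        52    56.58     0.3707
magenta     55    42.78     3.4906
orange      31    38.64     1.5106
Sum = 5.372
df = 2. Since 5.372 < 7.378, we do not reject H₀.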